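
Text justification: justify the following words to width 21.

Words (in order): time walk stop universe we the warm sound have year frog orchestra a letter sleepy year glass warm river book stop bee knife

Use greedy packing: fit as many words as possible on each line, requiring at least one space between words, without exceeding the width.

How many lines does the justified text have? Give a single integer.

Line 1: ['time', 'walk', 'stop'] (min_width=14, slack=7)
Line 2: ['universe', 'we', 'the', 'warm'] (min_width=20, slack=1)
Line 3: ['sound', 'have', 'year', 'frog'] (min_width=20, slack=1)
Line 4: ['orchestra', 'a', 'letter'] (min_width=18, slack=3)
Line 5: ['sleepy', 'year', 'glass'] (min_width=17, slack=4)
Line 6: ['warm', 'river', 'book', 'stop'] (min_width=20, slack=1)
Line 7: ['bee', 'knife'] (min_width=9, slack=12)
Total lines: 7

Answer: 7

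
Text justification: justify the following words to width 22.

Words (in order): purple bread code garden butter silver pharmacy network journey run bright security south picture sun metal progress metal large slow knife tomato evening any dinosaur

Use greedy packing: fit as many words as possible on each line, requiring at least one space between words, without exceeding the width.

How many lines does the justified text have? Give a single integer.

Answer: 9

Derivation:
Line 1: ['purple', 'bread', 'code'] (min_width=17, slack=5)
Line 2: ['garden', 'butter', 'silver'] (min_width=20, slack=2)
Line 3: ['pharmacy', 'network'] (min_width=16, slack=6)
Line 4: ['journey', 'run', 'bright'] (min_width=18, slack=4)
Line 5: ['security', 'south', 'picture'] (min_width=22, slack=0)
Line 6: ['sun', 'metal', 'progress'] (min_width=18, slack=4)
Line 7: ['metal', 'large', 'slow', 'knife'] (min_width=22, slack=0)
Line 8: ['tomato', 'evening', 'any'] (min_width=18, slack=4)
Line 9: ['dinosaur'] (min_width=8, slack=14)
Total lines: 9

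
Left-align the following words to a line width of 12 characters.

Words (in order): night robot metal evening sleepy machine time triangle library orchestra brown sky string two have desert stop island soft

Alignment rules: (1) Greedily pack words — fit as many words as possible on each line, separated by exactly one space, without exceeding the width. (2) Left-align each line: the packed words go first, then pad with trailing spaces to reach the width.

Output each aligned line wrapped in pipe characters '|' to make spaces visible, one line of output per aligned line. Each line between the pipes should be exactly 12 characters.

Line 1: ['night', 'robot'] (min_width=11, slack=1)
Line 2: ['metal'] (min_width=5, slack=7)
Line 3: ['evening'] (min_width=7, slack=5)
Line 4: ['sleepy'] (min_width=6, slack=6)
Line 5: ['machine', 'time'] (min_width=12, slack=0)
Line 6: ['triangle'] (min_width=8, slack=4)
Line 7: ['library'] (min_width=7, slack=5)
Line 8: ['orchestra'] (min_width=9, slack=3)
Line 9: ['brown', 'sky'] (min_width=9, slack=3)
Line 10: ['string', 'two'] (min_width=10, slack=2)
Line 11: ['have', 'desert'] (min_width=11, slack=1)
Line 12: ['stop', 'island'] (min_width=11, slack=1)
Line 13: ['soft'] (min_width=4, slack=8)

Answer: |night robot |
|metal       |
|evening     |
|sleepy      |
|machine time|
|triangle    |
|library     |
|orchestra   |
|brown sky   |
|string two  |
|have desert |
|stop island |
|soft        |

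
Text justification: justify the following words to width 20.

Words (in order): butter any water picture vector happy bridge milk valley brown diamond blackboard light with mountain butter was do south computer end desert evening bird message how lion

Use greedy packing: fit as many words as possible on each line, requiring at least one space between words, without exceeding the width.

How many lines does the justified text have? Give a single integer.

Line 1: ['butter', 'any', 'water'] (min_width=16, slack=4)
Line 2: ['picture', 'vector', 'happy'] (min_width=20, slack=0)
Line 3: ['bridge', 'milk', 'valley'] (min_width=18, slack=2)
Line 4: ['brown', 'diamond'] (min_width=13, slack=7)
Line 5: ['blackboard', 'light'] (min_width=16, slack=4)
Line 6: ['with', 'mountain', 'butter'] (min_width=20, slack=0)
Line 7: ['was', 'do', 'south'] (min_width=12, slack=8)
Line 8: ['computer', 'end', 'desert'] (min_width=19, slack=1)
Line 9: ['evening', 'bird', 'message'] (min_width=20, slack=0)
Line 10: ['how', 'lion'] (min_width=8, slack=12)
Total lines: 10

Answer: 10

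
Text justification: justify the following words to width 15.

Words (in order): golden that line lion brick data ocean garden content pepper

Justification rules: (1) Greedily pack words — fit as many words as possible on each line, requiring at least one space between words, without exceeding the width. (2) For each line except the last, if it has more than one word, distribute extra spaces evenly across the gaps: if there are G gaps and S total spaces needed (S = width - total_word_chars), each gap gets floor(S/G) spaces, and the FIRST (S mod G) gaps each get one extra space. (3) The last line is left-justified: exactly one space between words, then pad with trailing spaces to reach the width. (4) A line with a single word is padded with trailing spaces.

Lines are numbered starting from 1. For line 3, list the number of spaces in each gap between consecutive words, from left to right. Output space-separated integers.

Answer: 6

Derivation:
Line 1: ['golden', 'that'] (min_width=11, slack=4)
Line 2: ['line', 'lion', 'brick'] (min_width=15, slack=0)
Line 3: ['data', 'ocean'] (min_width=10, slack=5)
Line 4: ['garden', 'content'] (min_width=14, slack=1)
Line 5: ['pepper'] (min_width=6, slack=9)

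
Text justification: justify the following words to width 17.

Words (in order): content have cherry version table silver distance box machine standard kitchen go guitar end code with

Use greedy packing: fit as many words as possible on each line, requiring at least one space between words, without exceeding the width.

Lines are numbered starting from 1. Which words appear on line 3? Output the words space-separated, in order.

Line 1: ['content', 'have'] (min_width=12, slack=5)
Line 2: ['cherry', 'version'] (min_width=14, slack=3)
Line 3: ['table', 'silver'] (min_width=12, slack=5)
Line 4: ['distance', 'box'] (min_width=12, slack=5)
Line 5: ['machine', 'standard'] (min_width=16, slack=1)
Line 6: ['kitchen', 'go', 'guitar'] (min_width=17, slack=0)
Line 7: ['end', 'code', 'with'] (min_width=13, slack=4)

Answer: table silver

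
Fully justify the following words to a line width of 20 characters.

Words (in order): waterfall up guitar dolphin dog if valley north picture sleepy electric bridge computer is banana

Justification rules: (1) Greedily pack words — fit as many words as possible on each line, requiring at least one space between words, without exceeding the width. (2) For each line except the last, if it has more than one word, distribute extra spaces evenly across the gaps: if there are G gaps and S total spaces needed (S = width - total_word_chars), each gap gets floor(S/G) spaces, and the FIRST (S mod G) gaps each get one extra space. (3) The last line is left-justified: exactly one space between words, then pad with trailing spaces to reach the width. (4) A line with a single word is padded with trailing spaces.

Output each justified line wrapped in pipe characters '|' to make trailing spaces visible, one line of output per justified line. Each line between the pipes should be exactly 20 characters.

Line 1: ['waterfall', 'up', 'guitar'] (min_width=19, slack=1)
Line 2: ['dolphin', 'dog', 'if'] (min_width=14, slack=6)
Line 3: ['valley', 'north', 'picture'] (min_width=20, slack=0)
Line 4: ['sleepy', 'electric'] (min_width=15, slack=5)
Line 5: ['bridge', 'computer', 'is'] (min_width=18, slack=2)
Line 6: ['banana'] (min_width=6, slack=14)

Answer: |waterfall  up guitar|
|dolphin    dog    if|
|valley north picture|
|sleepy      electric|
|bridge  computer  is|
|banana              |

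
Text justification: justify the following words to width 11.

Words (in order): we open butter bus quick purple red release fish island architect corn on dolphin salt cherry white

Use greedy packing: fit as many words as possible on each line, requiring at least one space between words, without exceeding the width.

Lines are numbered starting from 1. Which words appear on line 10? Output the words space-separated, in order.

Answer: salt cherry

Derivation:
Line 1: ['we', 'open'] (min_width=7, slack=4)
Line 2: ['butter', 'bus'] (min_width=10, slack=1)
Line 3: ['quick'] (min_width=5, slack=6)
Line 4: ['purple', 'red'] (min_width=10, slack=1)
Line 5: ['release'] (min_width=7, slack=4)
Line 6: ['fish', 'island'] (min_width=11, slack=0)
Line 7: ['architect'] (min_width=9, slack=2)
Line 8: ['corn', 'on'] (min_width=7, slack=4)
Line 9: ['dolphin'] (min_width=7, slack=4)
Line 10: ['salt', 'cherry'] (min_width=11, slack=0)
Line 11: ['white'] (min_width=5, slack=6)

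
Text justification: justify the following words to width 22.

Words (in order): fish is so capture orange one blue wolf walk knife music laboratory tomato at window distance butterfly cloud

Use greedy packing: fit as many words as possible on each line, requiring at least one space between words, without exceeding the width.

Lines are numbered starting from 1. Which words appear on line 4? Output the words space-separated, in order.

Answer: laboratory tomato at

Derivation:
Line 1: ['fish', 'is', 'so', 'capture'] (min_width=18, slack=4)
Line 2: ['orange', 'one', 'blue', 'wolf'] (min_width=20, slack=2)
Line 3: ['walk', 'knife', 'music'] (min_width=16, slack=6)
Line 4: ['laboratory', 'tomato', 'at'] (min_width=20, slack=2)
Line 5: ['window', 'distance'] (min_width=15, slack=7)
Line 6: ['butterfly', 'cloud'] (min_width=15, slack=7)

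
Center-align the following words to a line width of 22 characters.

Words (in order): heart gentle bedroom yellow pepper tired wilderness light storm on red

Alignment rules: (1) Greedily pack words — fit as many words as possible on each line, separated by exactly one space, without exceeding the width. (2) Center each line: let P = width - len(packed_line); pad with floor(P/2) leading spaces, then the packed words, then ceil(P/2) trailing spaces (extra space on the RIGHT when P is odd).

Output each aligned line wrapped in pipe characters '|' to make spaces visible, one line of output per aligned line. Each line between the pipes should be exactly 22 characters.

Line 1: ['heart', 'gentle', 'bedroom'] (min_width=20, slack=2)
Line 2: ['yellow', 'pepper', 'tired'] (min_width=19, slack=3)
Line 3: ['wilderness', 'light', 'storm'] (min_width=22, slack=0)
Line 4: ['on', 'red'] (min_width=6, slack=16)

Answer: | heart gentle bedroom |
| yellow pepper tired  |
|wilderness light storm|
|        on red        |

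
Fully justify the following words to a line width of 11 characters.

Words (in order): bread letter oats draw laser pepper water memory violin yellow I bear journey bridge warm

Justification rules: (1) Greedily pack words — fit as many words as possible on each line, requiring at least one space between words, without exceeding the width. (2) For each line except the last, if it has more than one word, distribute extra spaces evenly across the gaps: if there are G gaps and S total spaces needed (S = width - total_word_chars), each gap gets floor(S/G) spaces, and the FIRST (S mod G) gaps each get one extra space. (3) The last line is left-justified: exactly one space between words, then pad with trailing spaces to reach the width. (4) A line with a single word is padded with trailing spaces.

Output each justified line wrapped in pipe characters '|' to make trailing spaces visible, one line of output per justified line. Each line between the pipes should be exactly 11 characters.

Answer: |bread      |
|letter oats|
|draw  laser|
|pepper     |
|water      |
|memory     |
|violin     |
|yellow    I|
|bear       |
|journey    |
|bridge warm|

Derivation:
Line 1: ['bread'] (min_width=5, slack=6)
Line 2: ['letter', 'oats'] (min_width=11, slack=0)
Line 3: ['draw', 'laser'] (min_width=10, slack=1)
Line 4: ['pepper'] (min_width=6, slack=5)
Line 5: ['water'] (min_width=5, slack=6)
Line 6: ['memory'] (min_width=6, slack=5)
Line 7: ['violin'] (min_width=6, slack=5)
Line 8: ['yellow', 'I'] (min_width=8, slack=3)
Line 9: ['bear'] (min_width=4, slack=7)
Line 10: ['journey'] (min_width=7, slack=4)
Line 11: ['bridge', 'warm'] (min_width=11, slack=0)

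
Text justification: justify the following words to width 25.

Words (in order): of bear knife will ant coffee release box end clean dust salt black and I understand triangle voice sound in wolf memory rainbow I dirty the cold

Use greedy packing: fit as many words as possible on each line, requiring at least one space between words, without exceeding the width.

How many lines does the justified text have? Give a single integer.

Answer: 7

Derivation:
Line 1: ['of', 'bear', 'knife', 'will', 'ant'] (min_width=22, slack=3)
Line 2: ['coffee', 'release', 'box', 'end'] (min_width=22, slack=3)
Line 3: ['clean', 'dust', 'salt', 'black', 'and'] (min_width=25, slack=0)
Line 4: ['I', 'understand', 'triangle'] (min_width=21, slack=4)
Line 5: ['voice', 'sound', 'in', 'wolf'] (min_width=19, slack=6)
Line 6: ['memory', 'rainbow', 'I', 'dirty'] (min_width=22, slack=3)
Line 7: ['the', 'cold'] (min_width=8, slack=17)
Total lines: 7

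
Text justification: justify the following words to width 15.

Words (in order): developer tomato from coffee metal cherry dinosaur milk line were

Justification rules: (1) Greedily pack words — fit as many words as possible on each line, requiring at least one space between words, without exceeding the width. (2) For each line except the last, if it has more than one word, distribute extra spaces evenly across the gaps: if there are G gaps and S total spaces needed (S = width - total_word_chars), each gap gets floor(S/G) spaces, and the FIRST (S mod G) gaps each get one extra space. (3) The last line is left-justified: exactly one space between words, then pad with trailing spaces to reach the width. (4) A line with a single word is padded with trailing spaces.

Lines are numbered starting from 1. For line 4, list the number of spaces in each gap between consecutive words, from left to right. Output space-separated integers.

Answer: 1

Derivation:
Line 1: ['developer'] (min_width=9, slack=6)
Line 2: ['tomato', 'from'] (min_width=11, slack=4)
Line 3: ['coffee', 'metal'] (min_width=12, slack=3)
Line 4: ['cherry', 'dinosaur'] (min_width=15, slack=0)
Line 5: ['milk', 'line', 'were'] (min_width=14, slack=1)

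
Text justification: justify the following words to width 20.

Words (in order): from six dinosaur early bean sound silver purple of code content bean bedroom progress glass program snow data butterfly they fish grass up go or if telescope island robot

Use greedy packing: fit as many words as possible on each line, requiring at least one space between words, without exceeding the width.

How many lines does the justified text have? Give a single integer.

Line 1: ['from', 'six', 'dinosaur'] (min_width=17, slack=3)
Line 2: ['early', 'bean', 'sound'] (min_width=16, slack=4)
Line 3: ['silver', 'purple', 'of'] (min_width=16, slack=4)
Line 4: ['code', 'content', 'bean'] (min_width=17, slack=3)
Line 5: ['bedroom', 'progress'] (min_width=16, slack=4)
Line 6: ['glass', 'program', 'snow'] (min_width=18, slack=2)
Line 7: ['data', 'butterfly', 'they'] (min_width=19, slack=1)
Line 8: ['fish', 'grass', 'up', 'go', 'or'] (min_width=19, slack=1)
Line 9: ['if', 'telescope', 'island'] (min_width=19, slack=1)
Line 10: ['robot'] (min_width=5, slack=15)
Total lines: 10

Answer: 10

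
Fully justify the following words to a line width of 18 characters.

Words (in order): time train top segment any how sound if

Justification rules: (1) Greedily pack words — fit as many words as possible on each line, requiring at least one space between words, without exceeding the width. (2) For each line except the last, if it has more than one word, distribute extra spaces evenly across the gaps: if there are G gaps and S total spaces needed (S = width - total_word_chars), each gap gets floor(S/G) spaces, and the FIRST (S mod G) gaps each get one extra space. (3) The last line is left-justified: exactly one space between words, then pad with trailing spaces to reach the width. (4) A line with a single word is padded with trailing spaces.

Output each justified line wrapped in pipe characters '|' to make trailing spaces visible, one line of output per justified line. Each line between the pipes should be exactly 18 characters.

Answer: |time   train   top|
|segment   any  how|
|sound if          |

Derivation:
Line 1: ['time', 'train', 'top'] (min_width=14, slack=4)
Line 2: ['segment', 'any', 'how'] (min_width=15, slack=3)
Line 3: ['sound', 'if'] (min_width=8, slack=10)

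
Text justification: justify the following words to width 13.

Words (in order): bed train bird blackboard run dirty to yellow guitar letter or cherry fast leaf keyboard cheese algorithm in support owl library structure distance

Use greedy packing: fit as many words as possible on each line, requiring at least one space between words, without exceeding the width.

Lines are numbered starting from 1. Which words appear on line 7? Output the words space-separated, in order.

Line 1: ['bed', 'train'] (min_width=9, slack=4)
Line 2: ['bird'] (min_width=4, slack=9)
Line 3: ['blackboard'] (min_width=10, slack=3)
Line 4: ['run', 'dirty', 'to'] (min_width=12, slack=1)
Line 5: ['yellow', 'guitar'] (min_width=13, slack=0)
Line 6: ['letter', 'or'] (min_width=9, slack=4)
Line 7: ['cherry', 'fast'] (min_width=11, slack=2)
Line 8: ['leaf', 'keyboard'] (min_width=13, slack=0)
Line 9: ['cheese'] (min_width=6, slack=7)
Line 10: ['algorithm', 'in'] (min_width=12, slack=1)
Line 11: ['support', 'owl'] (min_width=11, slack=2)
Line 12: ['library'] (min_width=7, slack=6)
Line 13: ['structure'] (min_width=9, slack=4)
Line 14: ['distance'] (min_width=8, slack=5)

Answer: cherry fast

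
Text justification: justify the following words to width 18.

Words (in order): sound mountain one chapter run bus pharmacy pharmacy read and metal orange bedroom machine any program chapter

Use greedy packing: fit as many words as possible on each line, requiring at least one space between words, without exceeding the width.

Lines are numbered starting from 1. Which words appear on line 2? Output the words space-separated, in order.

Answer: chapter run bus

Derivation:
Line 1: ['sound', 'mountain', 'one'] (min_width=18, slack=0)
Line 2: ['chapter', 'run', 'bus'] (min_width=15, slack=3)
Line 3: ['pharmacy', 'pharmacy'] (min_width=17, slack=1)
Line 4: ['read', 'and', 'metal'] (min_width=14, slack=4)
Line 5: ['orange', 'bedroom'] (min_width=14, slack=4)
Line 6: ['machine', 'any'] (min_width=11, slack=7)
Line 7: ['program', 'chapter'] (min_width=15, slack=3)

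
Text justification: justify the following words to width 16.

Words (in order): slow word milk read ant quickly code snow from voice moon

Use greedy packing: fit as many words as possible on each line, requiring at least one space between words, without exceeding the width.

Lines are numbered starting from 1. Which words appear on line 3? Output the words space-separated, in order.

Answer: code snow from

Derivation:
Line 1: ['slow', 'word', 'milk'] (min_width=14, slack=2)
Line 2: ['read', 'ant', 'quickly'] (min_width=16, slack=0)
Line 3: ['code', 'snow', 'from'] (min_width=14, slack=2)
Line 4: ['voice', 'moon'] (min_width=10, slack=6)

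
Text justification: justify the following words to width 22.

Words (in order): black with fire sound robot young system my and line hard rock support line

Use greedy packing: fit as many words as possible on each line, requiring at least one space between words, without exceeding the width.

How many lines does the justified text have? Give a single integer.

Line 1: ['black', 'with', 'fire', 'sound'] (min_width=21, slack=1)
Line 2: ['robot', 'young', 'system', 'my'] (min_width=21, slack=1)
Line 3: ['and', 'line', 'hard', 'rock'] (min_width=18, slack=4)
Line 4: ['support', 'line'] (min_width=12, slack=10)
Total lines: 4

Answer: 4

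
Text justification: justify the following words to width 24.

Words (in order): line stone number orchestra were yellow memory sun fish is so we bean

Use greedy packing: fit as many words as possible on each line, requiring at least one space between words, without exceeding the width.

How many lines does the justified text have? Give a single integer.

Answer: 4

Derivation:
Line 1: ['line', 'stone', 'number'] (min_width=17, slack=7)
Line 2: ['orchestra', 'were', 'yellow'] (min_width=21, slack=3)
Line 3: ['memory', 'sun', 'fish', 'is', 'so', 'we'] (min_width=24, slack=0)
Line 4: ['bean'] (min_width=4, slack=20)
Total lines: 4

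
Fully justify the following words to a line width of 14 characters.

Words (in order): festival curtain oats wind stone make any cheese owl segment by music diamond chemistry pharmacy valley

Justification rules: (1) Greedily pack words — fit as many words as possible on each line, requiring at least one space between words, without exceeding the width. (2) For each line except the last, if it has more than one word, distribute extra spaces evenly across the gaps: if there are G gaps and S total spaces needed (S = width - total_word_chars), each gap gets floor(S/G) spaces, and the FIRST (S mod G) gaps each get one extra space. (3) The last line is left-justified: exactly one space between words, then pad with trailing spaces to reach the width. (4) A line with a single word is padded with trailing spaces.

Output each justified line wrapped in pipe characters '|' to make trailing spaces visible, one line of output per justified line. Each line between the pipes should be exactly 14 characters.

Answer: |festival      |
|curtain   oats|
|wind     stone|
|make       any|
|cheese     owl|
|segment     by|
|music  diamond|
|chemistry     |
|pharmacy      |
|valley        |

Derivation:
Line 1: ['festival'] (min_width=8, slack=6)
Line 2: ['curtain', 'oats'] (min_width=12, slack=2)
Line 3: ['wind', 'stone'] (min_width=10, slack=4)
Line 4: ['make', 'any'] (min_width=8, slack=6)
Line 5: ['cheese', 'owl'] (min_width=10, slack=4)
Line 6: ['segment', 'by'] (min_width=10, slack=4)
Line 7: ['music', 'diamond'] (min_width=13, slack=1)
Line 8: ['chemistry'] (min_width=9, slack=5)
Line 9: ['pharmacy'] (min_width=8, slack=6)
Line 10: ['valley'] (min_width=6, slack=8)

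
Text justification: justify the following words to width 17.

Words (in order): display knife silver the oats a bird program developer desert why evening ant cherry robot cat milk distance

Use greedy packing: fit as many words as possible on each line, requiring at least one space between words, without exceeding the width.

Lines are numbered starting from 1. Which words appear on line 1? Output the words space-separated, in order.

Answer: display knife

Derivation:
Line 1: ['display', 'knife'] (min_width=13, slack=4)
Line 2: ['silver', 'the', 'oats', 'a'] (min_width=17, slack=0)
Line 3: ['bird', 'program'] (min_width=12, slack=5)
Line 4: ['developer', 'desert'] (min_width=16, slack=1)
Line 5: ['why', 'evening', 'ant'] (min_width=15, slack=2)
Line 6: ['cherry', 'robot', 'cat'] (min_width=16, slack=1)
Line 7: ['milk', 'distance'] (min_width=13, slack=4)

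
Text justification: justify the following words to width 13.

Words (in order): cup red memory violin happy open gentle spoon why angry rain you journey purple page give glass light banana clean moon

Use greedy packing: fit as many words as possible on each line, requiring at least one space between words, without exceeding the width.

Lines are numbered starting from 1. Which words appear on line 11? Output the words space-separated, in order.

Answer: clean moon

Derivation:
Line 1: ['cup', 'red'] (min_width=7, slack=6)
Line 2: ['memory', 'violin'] (min_width=13, slack=0)
Line 3: ['happy', 'open'] (min_width=10, slack=3)
Line 4: ['gentle', 'spoon'] (min_width=12, slack=1)
Line 5: ['why', 'angry'] (min_width=9, slack=4)
Line 6: ['rain', 'you'] (min_width=8, slack=5)
Line 7: ['journey'] (min_width=7, slack=6)
Line 8: ['purple', 'page'] (min_width=11, slack=2)
Line 9: ['give', 'glass'] (min_width=10, slack=3)
Line 10: ['light', 'banana'] (min_width=12, slack=1)
Line 11: ['clean', 'moon'] (min_width=10, slack=3)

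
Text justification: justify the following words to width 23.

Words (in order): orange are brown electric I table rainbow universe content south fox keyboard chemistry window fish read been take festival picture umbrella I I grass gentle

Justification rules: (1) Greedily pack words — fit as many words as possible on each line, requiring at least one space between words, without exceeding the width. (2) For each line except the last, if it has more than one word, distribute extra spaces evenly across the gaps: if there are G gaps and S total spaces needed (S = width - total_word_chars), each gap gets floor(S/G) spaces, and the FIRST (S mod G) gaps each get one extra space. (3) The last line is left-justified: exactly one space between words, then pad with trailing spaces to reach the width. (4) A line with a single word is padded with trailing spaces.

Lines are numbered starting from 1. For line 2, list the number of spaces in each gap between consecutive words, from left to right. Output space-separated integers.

Answer: 5 4

Derivation:
Line 1: ['orange', 'are', 'brown'] (min_width=16, slack=7)
Line 2: ['electric', 'I', 'table'] (min_width=16, slack=7)
Line 3: ['rainbow', 'universe'] (min_width=16, slack=7)
Line 4: ['content', 'south', 'fox'] (min_width=17, slack=6)
Line 5: ['keyboard', 'chemistry'] (min_width=18, slack=5)
Line 6: ['window', 'fish', 'read', 'been'] (min_width=21, slack=2)
Line 7: ['take', 'festival', 'picture'] (min_width=21, slack=2)
Line 8: ['umbrella', 'I', 'I', 'grass'] (min_width=18, slack=5)
Line 9: ['gentle'] (min_width=6, slack=17)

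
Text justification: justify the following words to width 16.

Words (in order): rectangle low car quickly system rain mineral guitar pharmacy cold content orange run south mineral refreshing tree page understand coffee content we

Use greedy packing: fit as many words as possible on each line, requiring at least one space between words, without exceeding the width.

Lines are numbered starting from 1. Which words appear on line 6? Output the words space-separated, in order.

Line 1: ['rectangle', 'low'] (min_width=13, slack=3)
Line 2: ['car', 'quickly'] (min_width=11, slack=5)
Line 3: ['system', 'rain'] (min_width=11, slack=5)
Line 4: ['mineral', 'guitar'] (min_width=14, slack=2)
Line 5: ['pharmacy', 'cold'] (min_width=13, slack=3)
Line 6: ['content', 'orange'] (min_width=14, slack=2)
Line 7: ['run', 'south'] (min_width=9, slack=7)
Line 8: ['mineral'] (min_width=7, slack=9)
Line 9: ['refreshing', 'tree'] (min_width=15, slack=1)
Line 10: ['page', 'understand'] (min_width=15, slack=1)
Line 11: ['coffee', 'content'] (min_width=14, slack=2)
Line 12: ['we'] (min_width=2, slack=14)

Answer: content orange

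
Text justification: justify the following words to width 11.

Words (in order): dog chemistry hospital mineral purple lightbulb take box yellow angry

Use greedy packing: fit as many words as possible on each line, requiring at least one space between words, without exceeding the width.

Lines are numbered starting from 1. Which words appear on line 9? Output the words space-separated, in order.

Answer: angry

Derivation:
Line 1: ['dog'] (min_width=3, slack=8)
Line 2: ['chemistry'] (min_width=9, slack=2)
Line 3: ['hospital'] (min_width=8, slack=3)
Line 4: ['mineral'] (min_width=7, slack=4)
Line 5: ['purple'] (min_width=6, slack=5)
Line 6: ['lightbulb'] (min_width=9, slack=2)
Line 7: ['take', 'box'] (min_width=8, slack=3)
Line 8: ['yellow'] (min_width=6, slack=5)
Line 9: ['angry'] (min_width=5, slack=6)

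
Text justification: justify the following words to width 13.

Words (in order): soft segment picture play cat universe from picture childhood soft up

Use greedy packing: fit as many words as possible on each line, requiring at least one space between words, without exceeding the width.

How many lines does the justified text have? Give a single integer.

Line 1: ['soft', 'segment'] (min_width=12, slack=1)
Line 2: ['picture', 'play'] (min_width=12, slack=1)
Line 3: ['cat', 'universe'] (min_width=12, slack=1)
Line 4: ['from', 'picture'] (min_width=12, slack=1)
Line 5: ['childhood'] (min_width=9, slack=4)
Line 6: ['soft', 'up'] (min_width=7, slack=6)
Total lines: 6

Answer: 6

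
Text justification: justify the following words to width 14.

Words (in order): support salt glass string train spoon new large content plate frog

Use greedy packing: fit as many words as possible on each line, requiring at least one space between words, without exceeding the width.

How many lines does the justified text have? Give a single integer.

Answer: 6

Derivation:
Line 1: ['support', 'salt'] (min_width=12, slack=2)
Line 2: ['glass', 'string'] (min_width=12, slack=2)
Line 3: ['train', 'spoon'] (min_width=11, slack=3)
Line 4: ['new', 'large'] (min_width=9, slack=5)
Line 5: ['content', 'plate'] (min_width=13, slack=1)
Line 6: ['frog'] (min_width=4, slack=10)
Total lines: 6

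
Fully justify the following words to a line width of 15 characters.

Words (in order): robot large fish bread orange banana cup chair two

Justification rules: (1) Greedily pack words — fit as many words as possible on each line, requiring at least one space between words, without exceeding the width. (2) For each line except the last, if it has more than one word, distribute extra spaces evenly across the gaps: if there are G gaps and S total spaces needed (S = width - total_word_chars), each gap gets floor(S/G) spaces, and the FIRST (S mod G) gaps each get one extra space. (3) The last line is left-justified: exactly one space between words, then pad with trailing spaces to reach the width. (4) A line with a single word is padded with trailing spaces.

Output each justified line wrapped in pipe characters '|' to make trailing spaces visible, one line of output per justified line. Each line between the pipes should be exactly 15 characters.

Answer: |robot     large|
|fish      bread|
|orange   banana|
|cup chair two  |

Derivation:
Line 1: ['robot', 'large'] (min_width=11, slack=4)
Line 2: ['fish', 'bread'] (min_width=10, slack=5)
Line 3: ['orange', 'banana'] (min_width=13, slack=2)
Line 4: ['cup', 'chair', 'two'] (min_width=13, slack=2)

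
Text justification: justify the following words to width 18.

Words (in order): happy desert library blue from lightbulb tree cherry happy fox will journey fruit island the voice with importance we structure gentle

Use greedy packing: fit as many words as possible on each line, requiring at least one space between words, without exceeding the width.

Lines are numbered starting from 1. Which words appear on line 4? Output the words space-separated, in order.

Answer: cherry happy fox

Derivation:
Line 1: ['happy', 'desert'] (min_width=12, slack=6)
Line 2: ['library', 'blue', 'from'] (min_width=17, slack=1)
Line 3: ['lightbulb', 'tree'] (min_width=14, slack=4)
Line 4: ['cherry', 'happy', 'fox'] (min_width=16, slack=2)
Line 5: ['will', 'journey', 'fruit'] (min_width=18, slack=0)
Line 6: ['island', 'the', 'voice'] (min_width=16, slack=2)
Line 7: ['with', 'importance', 'we'] (min_width=18, slack=0)
Line 8: ['structure', 'gentle'] (min_width=16, slack=2)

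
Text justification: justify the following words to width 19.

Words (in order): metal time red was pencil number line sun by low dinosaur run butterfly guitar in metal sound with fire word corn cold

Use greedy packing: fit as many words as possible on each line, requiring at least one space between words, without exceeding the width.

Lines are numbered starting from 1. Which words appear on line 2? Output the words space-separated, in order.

Line 1: ['metal', 'time', 'red', 'was'] (min_width=18, slack=1)
Line 2: ['pencil', 'number', 'line'] (min_width=18, slack=1)
Line 3: ['sun', 'by', 'low', 'dinosaur'] (min_width=19, slack=0)
Line 4: ['run', 'butterfly'] (min_width=13, slack=6)
Line 5: ['guitar', 'in', 'metal'] (min_width=15, slack=4)
Line 6: ['sound', 'with', 'fire'] (min_width=15, slack=4)
Line 7: ['word', 'corn', 'cold'] (min_width=14, slack=5)

Answer: pencil number line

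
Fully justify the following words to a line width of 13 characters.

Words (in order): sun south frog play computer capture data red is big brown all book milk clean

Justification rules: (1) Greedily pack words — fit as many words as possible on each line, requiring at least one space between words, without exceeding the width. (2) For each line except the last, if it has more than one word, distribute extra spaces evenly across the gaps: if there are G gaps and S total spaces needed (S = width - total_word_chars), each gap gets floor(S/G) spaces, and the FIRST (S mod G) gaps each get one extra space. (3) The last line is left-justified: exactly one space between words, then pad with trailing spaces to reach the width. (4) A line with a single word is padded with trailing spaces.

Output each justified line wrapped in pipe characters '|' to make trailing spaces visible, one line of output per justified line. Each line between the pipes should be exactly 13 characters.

Answer: |sun     south|
|frog     play|
|computer     |
|capture  data|
|red   is  big|
|brown     all|
|book     milk|
|clean        |

Derivation:
Line 1: ['sun', 'south'] (min_width=9, slack=4)
Line 2: ['frog', 'play'] (min_width=9, slack=4)
Line 3: ['computer'] (min_width=8, slack=5)
Line 4: ['capture', 'data'] (min_width=12, slack=1)
Line 5: ['red', 'is', 'big'] (min_width=10, slack=3)
Line 6: ['brown', 'all'] (min_width=9, slack=4)
Line 7: ['book', 'milk'] (min_width=9, slack=4)
Line 8: ['clean'] (min_width=5, slack=8)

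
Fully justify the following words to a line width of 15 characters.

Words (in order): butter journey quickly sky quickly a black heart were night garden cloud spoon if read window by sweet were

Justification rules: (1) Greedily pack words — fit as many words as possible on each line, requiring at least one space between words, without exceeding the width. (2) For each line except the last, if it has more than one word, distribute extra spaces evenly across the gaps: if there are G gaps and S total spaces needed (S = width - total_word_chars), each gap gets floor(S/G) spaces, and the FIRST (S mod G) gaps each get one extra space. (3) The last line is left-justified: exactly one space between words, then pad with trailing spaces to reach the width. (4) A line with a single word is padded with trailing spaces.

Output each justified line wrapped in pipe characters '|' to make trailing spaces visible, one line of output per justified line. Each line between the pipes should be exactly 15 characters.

Answer: |butter  journey|
|quickly     sky|
|quickly a black|
|heart      were|
|night    garden|
|cloud  spoon if|
|read  window by|
|sweet were     |

Derivation:
Line 1: ['butter', 'journey'] (min_width=14, slack=1)
Line 2: ['quickly', 'sky'] (min_width=11, slack=4)
Line 3: ['quickly', 'a', 'black'] (min_width=15, slack=0)
Line 4: ['heart', 'were'] (min_width=10, slack=5)
Line 5: ['night', 'garden'] (min_width=12, slack=3)
Line 6: ['cloud', 'spoon', 'if'] (min_width=14, slack=1)
Line 7: ['read', 'window', 'by'] (min_width=14, slack=1)
Line 8: ['sweet', 'were'] (min_width=10, slack=5)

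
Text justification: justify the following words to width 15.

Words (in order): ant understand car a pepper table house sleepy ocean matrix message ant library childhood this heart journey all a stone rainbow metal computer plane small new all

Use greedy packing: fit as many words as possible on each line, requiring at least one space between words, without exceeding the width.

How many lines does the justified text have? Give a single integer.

Answer: 12

Derivation:
Line 1: ['ant', 'understand'] (min_width=14, slack=1)
Line 2: ['car', 'a', 'pepper'] (min_width=12, slack=3)
Line 3: ['table', 'house'] (min_width=11, slack=4)
Line 4: ['sleepy', 'ocean'] (min_width=12, slack=3)
Line 5: ['matrix', 'message'] (min_width=14, slack=1)
Line 6: ['ant', 'library'] (min_width=11, slack=4)
Line 7: ['childhood', 'this'] (min_width=14, slack=1)
Line 8: ['heart', 'journey'] (min_width=13, slack=2)
Line 9: ['all', 'a', 'stone'] (min_width=11, slack=4)
Line 10: ['rainbow', 'metal'] (min_width=13, slack=2)
Line 11: ['computer', 'plane'] (min_width=14, slack=1)
Line 12: ['small', 'new', 'all'] (min_width=13, slack=2)
Total lines: 12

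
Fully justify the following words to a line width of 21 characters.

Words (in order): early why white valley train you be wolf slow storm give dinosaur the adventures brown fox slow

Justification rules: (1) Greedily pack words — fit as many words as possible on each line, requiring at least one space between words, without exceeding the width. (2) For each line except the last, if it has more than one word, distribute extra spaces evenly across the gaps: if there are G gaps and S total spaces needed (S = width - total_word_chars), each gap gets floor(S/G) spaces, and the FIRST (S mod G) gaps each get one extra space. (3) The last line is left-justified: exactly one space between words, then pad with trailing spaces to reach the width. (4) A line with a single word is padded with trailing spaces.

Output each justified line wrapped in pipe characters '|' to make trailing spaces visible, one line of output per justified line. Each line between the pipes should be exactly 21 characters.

Line 1: ['early', 'why', 'white'] (min_width=15, slack=6)
Line 2: ['valley', 'train', 'you', 'be'] (min_width=19, slack=2)
Line 3: ['wolf', 'slow', 'storm', 'give'] (min_width=20, slack=1)
Line 4: ['dinosaur', 'the'] (min_width=12, slack=9)
Line 5: ['adventures', 'brown', 'fox'] (min_width=20, slack=1)
Line 6: ['slow'] (min_width=4, slack=17)

Answer: |early    why    white|
|valley  train  you be|
|wolf  slow storm give|
|dinosaur          the|
|adventures  brown fox|
|slow                 |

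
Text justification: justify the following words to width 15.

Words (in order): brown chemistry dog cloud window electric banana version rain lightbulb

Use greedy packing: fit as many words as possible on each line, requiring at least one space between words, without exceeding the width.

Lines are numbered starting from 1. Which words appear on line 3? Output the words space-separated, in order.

Answer: window electric

Derivation:
Line 1: ['brown', 'chemistry'] (min_width=15, slack=0)
Line 2: ['dog', 'cloud'] (min_width=9, slack=6)
Line 3: ['window', 'electric'] (min_width=15, slack=0)
Line 4: ['banana', 'version'] (min_width=14, slack=1)
Line 5: ['rain', 'lightbulb'] (min_width=14, slack=1)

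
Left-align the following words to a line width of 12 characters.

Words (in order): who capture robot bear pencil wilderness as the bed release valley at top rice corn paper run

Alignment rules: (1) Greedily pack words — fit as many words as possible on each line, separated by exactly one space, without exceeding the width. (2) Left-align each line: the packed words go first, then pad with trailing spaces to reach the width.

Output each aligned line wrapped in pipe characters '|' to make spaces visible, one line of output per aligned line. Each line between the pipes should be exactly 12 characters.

Line 1: ['who', 'capture'] (min_width=11, slack=1)
Line 2: ['robot', 'bear'] (min_width=10, slack=2)
Line 3: ['pencil'] (min_width=6, slack=6)
Line 4: ['wilderness'] (min_width=10, slack=2)
Line 5: ['as', 'the', 'bed'] (min_width=10, slack=2)
Line 6: ['release'] (min_width=7, slack=5)
Line 7: ['valley', 'at'] (min_width=9, slack=3)
Line 8: ['top', 'rice'] (min_width=8, slack=4)
Line 9: ['corn', 'paper'] (min_width=10, slack=2)
Line 10: ['run'] (min_width=3, slack=9)

Answer: |who capture |
|robot bear  |
|pencil      |
|wilderness  |
|as the bed  |
|release     |
|valley at   |
|top rice    |
|corn paper  |
|run         |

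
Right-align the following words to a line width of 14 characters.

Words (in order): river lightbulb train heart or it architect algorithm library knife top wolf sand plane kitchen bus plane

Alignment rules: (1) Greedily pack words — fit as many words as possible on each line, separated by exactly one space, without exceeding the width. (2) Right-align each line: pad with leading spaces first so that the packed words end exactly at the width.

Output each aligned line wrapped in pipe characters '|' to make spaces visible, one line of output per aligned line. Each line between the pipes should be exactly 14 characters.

Line 1: ['river'] (min_width=5, slack=9)
Line 2: ['lightbulb'] (min_width=9, slack=5)
Line 3: ['train', 'heart', 'or'] (min_width=14, slack=0)
Line 4: ['it', 'architect'] (min_width=12, slack=2)
Line 5: ['algorithm'] (min_width=9, slack=5)
Line 6: ['library', 'knife'] (min_width=13, slack=1)
Line 7: ['top', 'wolf', 'sand'] (min_width=13, slack=1)
Line 8: ['plane', 'kitchen'] (min_width=13, slack=1)
Line 9: ['bus', 'plane'] (min_width=9, slack=5)

Answer: |         river|
|     lightbulb|
|train heart or|
|  it architect|
|     algorithm|
| library knife|
| top wolf sand|
| plane kitchen|
|     bus plane|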